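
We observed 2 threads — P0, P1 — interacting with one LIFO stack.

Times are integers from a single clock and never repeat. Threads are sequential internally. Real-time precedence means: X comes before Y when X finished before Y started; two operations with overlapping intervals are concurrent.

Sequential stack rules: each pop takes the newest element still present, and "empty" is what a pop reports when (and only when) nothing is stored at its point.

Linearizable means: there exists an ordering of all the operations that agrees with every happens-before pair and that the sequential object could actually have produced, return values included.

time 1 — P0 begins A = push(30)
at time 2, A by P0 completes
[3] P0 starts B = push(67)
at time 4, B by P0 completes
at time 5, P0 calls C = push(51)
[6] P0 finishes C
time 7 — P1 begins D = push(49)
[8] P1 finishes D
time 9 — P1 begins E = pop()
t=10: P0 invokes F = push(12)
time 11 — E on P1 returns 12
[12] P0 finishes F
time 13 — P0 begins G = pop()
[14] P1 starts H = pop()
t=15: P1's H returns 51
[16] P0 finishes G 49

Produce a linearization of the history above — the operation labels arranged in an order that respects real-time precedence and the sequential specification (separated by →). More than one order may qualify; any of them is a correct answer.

A → B → C → D → F → E → G → H

step 1: A push(30) — stack <30>
step 2: B push(67) — stack <30,67>
step 3: C push(51) — stack <30,67,51>
step 4: D push(49) — stack <30,67,51,49>
step 5: F push(12) — stack <30,67,51,49,12>
step 6: E pop() → 12 — stack <30,67,51,49>
step 7: G pop() → 49 — stack <30,67,51>
step 8: H pop() → 51 — stack <30,67>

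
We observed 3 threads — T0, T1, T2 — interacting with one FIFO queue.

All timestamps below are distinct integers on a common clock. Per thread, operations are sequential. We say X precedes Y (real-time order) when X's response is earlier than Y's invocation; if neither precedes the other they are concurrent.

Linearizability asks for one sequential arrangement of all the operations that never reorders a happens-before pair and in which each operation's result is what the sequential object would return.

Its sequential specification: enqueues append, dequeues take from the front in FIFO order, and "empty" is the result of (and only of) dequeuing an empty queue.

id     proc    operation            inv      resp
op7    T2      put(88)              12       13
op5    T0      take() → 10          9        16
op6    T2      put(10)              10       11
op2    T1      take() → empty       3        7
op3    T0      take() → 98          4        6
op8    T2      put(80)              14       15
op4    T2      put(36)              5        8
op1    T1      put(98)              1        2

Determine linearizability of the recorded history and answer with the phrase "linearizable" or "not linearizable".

already the first 16 events (up to op5's response at time 16) admit no linearization; the first 15 still do
24 orders of the 8 completed FIFO queue ops respect real time; none is legal
e.g. op1, op2, op3, op4, op5, op6, op7, op8: illegal at step 2, since op2 take() → empty cannot apply there
e.g. op1, op2, op3, op4, op6, op5, op7, op8: illegal at step 2, since op2 take() → empty cannot apply there

not linearizable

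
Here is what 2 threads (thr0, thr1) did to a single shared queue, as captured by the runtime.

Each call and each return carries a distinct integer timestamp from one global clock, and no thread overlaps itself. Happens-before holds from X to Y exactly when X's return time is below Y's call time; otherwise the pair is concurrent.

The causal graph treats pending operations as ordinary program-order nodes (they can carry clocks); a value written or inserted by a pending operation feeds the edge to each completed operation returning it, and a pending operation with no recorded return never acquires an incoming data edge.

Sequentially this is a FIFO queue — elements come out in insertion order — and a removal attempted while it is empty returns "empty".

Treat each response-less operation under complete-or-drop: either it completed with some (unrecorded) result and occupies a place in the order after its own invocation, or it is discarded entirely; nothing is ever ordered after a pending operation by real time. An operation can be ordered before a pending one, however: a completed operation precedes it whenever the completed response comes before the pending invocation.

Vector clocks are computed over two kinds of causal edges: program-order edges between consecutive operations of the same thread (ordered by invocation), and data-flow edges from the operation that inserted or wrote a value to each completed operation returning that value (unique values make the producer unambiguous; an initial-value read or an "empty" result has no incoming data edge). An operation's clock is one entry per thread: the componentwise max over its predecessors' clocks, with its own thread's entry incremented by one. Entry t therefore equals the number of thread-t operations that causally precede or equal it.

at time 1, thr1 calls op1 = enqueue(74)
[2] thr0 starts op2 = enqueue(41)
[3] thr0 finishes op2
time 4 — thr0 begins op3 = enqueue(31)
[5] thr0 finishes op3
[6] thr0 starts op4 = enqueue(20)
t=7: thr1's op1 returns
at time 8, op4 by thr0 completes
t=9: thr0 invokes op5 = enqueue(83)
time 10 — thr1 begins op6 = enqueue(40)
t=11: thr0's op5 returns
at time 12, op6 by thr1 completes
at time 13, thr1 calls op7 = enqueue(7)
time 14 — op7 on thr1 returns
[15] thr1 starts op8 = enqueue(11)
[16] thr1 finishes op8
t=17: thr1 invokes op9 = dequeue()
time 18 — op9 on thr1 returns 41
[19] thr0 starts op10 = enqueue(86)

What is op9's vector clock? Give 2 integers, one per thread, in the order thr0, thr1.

(1, 5)

VC(op1, invoked at 1): no causal predecessors; +1 on thr1 → (0, 1)
VC(op2, invoked at 2): no causal predecessors; +1 on thr0 → (1, 0)
from VC(op1)=(0, 1), op6 (invoked 10) maxes components and bumps thr1 → (0, 2)
from VC(op2)=(1, 0), op3 (invoked 4) maxes components and bumps thr0 → (2, 0)
from VC(op6)=(0, 2), op7 (invoked 13) maxes components and bumps thr1 → (0, 3)
from VC(op3)=(2, 0), op4 (invoked 6) maxes components and bumps thr0 → (3, 0)
from VC(op7)=(0, 3), op8 (invoked 15) maxes components and bumps thr1 → (0, 4)
from VC(op4)=(3, 0), op5 (invoked 9) maxes components and bumps thr0 → (4, 0)
from VC(op5)=(4, 0), op10 (invoked 19) maxes components and bumps thr0 → (5, 0)
from VC(op2)=(1, 0), VC(op8)=(0, 4), op9 (invoked 17) maxes components and bumps thr1 → (1, 5)
target: VC(op9) = (1, 5)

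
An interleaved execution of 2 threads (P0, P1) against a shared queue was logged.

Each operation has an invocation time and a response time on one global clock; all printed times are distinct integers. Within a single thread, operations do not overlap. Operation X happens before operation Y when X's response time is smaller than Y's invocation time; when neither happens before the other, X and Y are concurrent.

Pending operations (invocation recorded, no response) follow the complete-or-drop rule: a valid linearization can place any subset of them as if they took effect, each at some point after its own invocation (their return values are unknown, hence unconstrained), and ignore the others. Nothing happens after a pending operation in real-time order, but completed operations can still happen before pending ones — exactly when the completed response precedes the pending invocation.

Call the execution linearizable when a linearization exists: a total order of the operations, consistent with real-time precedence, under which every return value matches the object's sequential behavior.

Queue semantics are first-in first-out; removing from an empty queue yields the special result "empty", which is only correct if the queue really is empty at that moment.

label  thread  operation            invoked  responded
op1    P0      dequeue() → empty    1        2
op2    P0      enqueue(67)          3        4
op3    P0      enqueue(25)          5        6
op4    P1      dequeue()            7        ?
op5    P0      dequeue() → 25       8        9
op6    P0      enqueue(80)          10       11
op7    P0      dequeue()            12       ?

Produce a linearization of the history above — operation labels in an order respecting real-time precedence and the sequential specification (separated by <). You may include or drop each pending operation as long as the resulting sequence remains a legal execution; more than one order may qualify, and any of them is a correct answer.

step 1: op1 dequeue() → empty — queue <>
step 2: op2 enqueue(67) — queue <67>
step 3: op3 enqueue(25) — queue <67,25>
step 4: op4 dequeue() (pending, included) — queue <25>
step 5: op5 dequeue() → 25 — queue <>
step 6: op6 enqueue(80) — queue <80>

op1 < op2 < op3 < op4 < op5 < op6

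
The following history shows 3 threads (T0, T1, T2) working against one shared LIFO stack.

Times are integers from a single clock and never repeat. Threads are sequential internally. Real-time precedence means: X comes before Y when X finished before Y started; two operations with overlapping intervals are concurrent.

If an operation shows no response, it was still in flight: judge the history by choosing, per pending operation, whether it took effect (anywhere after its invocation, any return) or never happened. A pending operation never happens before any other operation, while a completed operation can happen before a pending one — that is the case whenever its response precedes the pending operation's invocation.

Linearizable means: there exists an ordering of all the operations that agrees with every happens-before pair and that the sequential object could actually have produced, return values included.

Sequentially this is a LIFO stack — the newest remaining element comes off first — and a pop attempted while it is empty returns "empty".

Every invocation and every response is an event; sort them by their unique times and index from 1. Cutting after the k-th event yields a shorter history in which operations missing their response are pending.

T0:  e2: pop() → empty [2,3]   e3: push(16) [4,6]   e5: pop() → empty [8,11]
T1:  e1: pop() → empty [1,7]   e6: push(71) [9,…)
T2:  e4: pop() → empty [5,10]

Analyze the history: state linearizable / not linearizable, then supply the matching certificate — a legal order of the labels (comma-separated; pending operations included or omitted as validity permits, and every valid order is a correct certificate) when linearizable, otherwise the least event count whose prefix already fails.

not linearizable — minimal violating prefix: 11 events

events 1..10 are fine; event 11 — the response of e5 at time 11 — makes the prefix non-linearizable
every one of the 11 real-time-consistent orders over 5 completed LIFO stack ops fails the sequential spec
no completion choice of the 1 pending operation (e6) rescues it — every subset was tried
sample order e1, e2, e3, e4, e5 (pending dropped) stalls at step 4 — e4 pop() → empty has no legal effect
sample order e1, e2, e3, e5, e4 (pending dropped) stalls at step 4 — e5 pop() → empty has no legal effect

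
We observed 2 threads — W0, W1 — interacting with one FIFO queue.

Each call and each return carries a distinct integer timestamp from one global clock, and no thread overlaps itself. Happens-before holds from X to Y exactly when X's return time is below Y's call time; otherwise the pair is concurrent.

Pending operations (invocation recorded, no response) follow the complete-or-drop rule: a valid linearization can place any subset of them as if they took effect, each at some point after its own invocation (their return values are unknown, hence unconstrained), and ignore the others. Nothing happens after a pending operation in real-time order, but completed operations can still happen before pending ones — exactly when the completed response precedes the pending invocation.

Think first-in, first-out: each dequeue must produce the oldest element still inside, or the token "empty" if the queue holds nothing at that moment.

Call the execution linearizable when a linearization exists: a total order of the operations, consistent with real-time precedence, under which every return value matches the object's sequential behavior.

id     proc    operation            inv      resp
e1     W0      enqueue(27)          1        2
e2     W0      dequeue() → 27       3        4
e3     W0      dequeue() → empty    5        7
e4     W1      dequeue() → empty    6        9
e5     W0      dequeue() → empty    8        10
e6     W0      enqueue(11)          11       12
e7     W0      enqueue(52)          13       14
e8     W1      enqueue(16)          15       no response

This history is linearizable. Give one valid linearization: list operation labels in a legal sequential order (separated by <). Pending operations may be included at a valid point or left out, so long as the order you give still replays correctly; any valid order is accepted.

after step 1 (e1 enqueue(27)): queue <27>
after step 2 (e2 dequeue() → 27): queue <>
after step 3 (e3 dequeue() → empty): queue <>
after step 4 (e4 dequeue() → empty): queue <>
after step 5 (e5 dequeue() → empty): queue <>
after step 6 (e6 enqueue(11)): queue <11>
after step 7 (e7 enqueue(52)): queue <11,52>

e1 < e2 < e3 < e4 < e5 < e6 < e7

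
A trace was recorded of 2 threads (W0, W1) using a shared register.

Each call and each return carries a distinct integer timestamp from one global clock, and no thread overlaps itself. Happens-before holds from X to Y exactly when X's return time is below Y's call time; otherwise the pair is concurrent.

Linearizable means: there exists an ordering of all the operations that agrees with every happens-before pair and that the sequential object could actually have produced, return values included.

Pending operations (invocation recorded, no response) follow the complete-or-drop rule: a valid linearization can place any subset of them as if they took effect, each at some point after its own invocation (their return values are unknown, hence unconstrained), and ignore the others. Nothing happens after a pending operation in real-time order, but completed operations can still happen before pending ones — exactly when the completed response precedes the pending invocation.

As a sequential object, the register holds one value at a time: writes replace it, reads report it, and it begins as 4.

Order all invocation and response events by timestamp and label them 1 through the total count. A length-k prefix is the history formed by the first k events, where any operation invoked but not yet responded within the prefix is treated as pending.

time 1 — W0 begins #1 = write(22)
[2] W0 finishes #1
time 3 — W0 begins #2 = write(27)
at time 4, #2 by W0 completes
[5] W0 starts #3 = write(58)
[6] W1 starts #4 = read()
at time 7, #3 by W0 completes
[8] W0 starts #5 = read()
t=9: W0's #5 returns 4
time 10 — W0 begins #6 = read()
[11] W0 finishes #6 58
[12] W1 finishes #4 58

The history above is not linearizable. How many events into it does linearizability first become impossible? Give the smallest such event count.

9

a valid linearization of events 1..8 exists, for instance #1, #2, #3:
step 1: #1 write(22) — value 22
step 2: #2 write(27) — value 27
step 3: #3 write(58) — value 58
once event 9 joins (#5's response, time 9), exhaustive search finds no witness
completion choices over the 1 pending operation (#4) were checked; none helps
sample order #1, #2, #3, #5 (pending dropped) stalls at step 4 — #5 read() → 4 has no legal effect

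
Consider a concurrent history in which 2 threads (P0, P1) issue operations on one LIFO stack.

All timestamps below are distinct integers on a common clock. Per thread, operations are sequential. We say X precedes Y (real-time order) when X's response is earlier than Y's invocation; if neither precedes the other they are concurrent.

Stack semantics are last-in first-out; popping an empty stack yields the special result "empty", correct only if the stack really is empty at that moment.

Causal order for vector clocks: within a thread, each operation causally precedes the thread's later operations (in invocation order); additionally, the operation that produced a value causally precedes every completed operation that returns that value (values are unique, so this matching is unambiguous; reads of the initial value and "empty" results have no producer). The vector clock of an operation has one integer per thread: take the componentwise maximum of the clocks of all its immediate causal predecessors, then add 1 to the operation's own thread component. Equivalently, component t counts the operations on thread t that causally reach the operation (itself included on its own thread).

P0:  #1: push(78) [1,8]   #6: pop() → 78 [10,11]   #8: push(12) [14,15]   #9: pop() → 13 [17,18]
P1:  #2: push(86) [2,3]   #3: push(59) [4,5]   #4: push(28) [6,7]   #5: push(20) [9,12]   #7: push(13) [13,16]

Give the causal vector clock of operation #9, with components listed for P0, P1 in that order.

invoked at 2, #2 has no predecessors; its own P1 bump gives (0, 1)
invoked at 1, #1 has no predecessors; its own P0 bump gives (1, 0)
invoked at 4, #3 merges VC(#2)=(0, 1) and bumps P1's slot → (0, 2)
invoked at 10, #6 merges VC(#1)=(1, 0) and bumps P0's slot → (2, 0)
invoked at 6, #4 merges VC(#3)=(0, 2) and bumps P1's slot → (0, 3)
invoked at 14, #8 merges VC(#6)=(2, 0) and bumps P0's slot → (3, 0)
invoked at 9, #5 merges VC(#4)=(0, 3) and bumps P1's slot → (0, 4)
invoked at 13, #7 merges VC(#5)=(0, 4) and bumps P1's slot → (0, 5)
invoked at 17, #9 merges VC(#7)=(0, 5), VC(#8)=(3, 0) and bumps P0's slot → (4, 5)
target: VC(#9) = (4, 5)

(4, 5)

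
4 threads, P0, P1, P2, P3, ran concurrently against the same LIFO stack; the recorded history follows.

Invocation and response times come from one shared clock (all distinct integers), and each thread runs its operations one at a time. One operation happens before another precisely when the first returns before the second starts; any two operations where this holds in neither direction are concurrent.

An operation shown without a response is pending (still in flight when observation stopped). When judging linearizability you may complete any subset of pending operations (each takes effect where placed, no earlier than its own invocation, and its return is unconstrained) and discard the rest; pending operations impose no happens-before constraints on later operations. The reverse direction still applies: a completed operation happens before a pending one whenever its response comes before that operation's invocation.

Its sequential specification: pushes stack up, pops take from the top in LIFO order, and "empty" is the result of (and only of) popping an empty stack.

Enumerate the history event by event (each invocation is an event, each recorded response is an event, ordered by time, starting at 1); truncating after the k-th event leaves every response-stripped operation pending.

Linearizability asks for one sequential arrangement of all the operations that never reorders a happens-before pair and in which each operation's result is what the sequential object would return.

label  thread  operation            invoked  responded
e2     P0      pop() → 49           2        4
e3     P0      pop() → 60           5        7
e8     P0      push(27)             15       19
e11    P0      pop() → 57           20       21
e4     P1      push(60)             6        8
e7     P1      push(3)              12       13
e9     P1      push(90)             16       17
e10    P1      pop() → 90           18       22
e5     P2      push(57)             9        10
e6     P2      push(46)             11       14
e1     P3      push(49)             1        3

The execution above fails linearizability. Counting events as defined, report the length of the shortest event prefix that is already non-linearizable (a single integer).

21

a valid linearization of events 1..20 exists, for instance e1, e2, e4, e3, e5, e6, e7, e8, e9:
step 1: e1 push(49) — stack <49>
step 2: e2 pop() → 49 — stack <>
step 3: e4 push(60) — stack <60>
step 4: e3 pop() → 60 — stack <>
step 5: e5 push(57) — stack <57>
step 6: e6 push(46) — stack <57,46>
step 7: e7 push(3) — stack <57,46,3>
step 8: e8 push(27) — stack <57,46,3,27>
step 9: e9 push(90) — stack <57,46,3,27,90>
with event 21 included (e11 responding at time 21), all real-time-consistent orders fail
include/drop combinations of the 1 pending operation (e10) were all tried; none helps
for example e1, e2, e3, e4, e5, e6, e7, e8, e9, e11 (pending dropped) fails at step 3: e3 pop() → 60 is not legal there
for example e1, e2, e3, e4, e5, e6, e7, e9, e8, e11 (pending dropped) fails at step 3: e3 pop() → 60 is not legal there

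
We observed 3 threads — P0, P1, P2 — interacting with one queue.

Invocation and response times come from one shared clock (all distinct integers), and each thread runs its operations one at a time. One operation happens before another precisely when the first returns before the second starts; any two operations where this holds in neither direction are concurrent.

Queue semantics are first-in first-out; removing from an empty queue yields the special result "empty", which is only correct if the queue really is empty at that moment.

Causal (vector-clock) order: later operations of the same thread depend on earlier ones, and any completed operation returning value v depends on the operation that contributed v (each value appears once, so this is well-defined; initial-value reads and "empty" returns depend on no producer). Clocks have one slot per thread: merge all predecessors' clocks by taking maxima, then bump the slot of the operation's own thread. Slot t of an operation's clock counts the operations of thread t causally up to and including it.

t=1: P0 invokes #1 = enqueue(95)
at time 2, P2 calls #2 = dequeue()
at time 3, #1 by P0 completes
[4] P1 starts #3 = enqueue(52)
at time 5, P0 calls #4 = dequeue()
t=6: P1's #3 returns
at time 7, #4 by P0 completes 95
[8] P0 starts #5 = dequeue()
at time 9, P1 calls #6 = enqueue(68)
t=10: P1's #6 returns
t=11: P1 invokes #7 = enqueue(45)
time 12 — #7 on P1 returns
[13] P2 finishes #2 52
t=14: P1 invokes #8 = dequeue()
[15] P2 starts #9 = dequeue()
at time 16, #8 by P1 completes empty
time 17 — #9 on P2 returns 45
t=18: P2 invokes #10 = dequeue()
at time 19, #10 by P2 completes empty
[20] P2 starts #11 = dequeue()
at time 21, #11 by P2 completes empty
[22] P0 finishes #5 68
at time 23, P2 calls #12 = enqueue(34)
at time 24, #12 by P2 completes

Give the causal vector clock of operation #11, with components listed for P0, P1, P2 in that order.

(0, 3, 4)

root op #3, invoked 4: fresh clock plus P1's own tick → (0, 1, 0)
root op #1, invoked 1: fresh clock plus P0's own tick → (1, 0, 0)
#2, invoked 2, takes VC(#3)=(0, 1, 0) under max, adds 1 for P2 → (0, 1, 1)
#6, invoked 9, takes VC(#3)=(0, 1, 0) under max, adds 1 for P1 → (0, 2, 0)
#4, invoked 5, takes VC(#1)=(1, 0, 0) under max, adds 1 for P0 → (2, 0, 0)
#7, invoked 11, takes VC(#6)=(0, 2, 0) under max, adds 1 for P1 → (0, 3, 0)
#8, invoked 14, takes VC(#7)=(0, 3, 0) under max, adds 1 for P1 → (0, 4, 0)
#9, invoked 15, takes VC(#2)=(0, 1, 1), VC(#7)=(0, 3, 0) under max, adds 1 for P2 → (0, 3, 2)
#5, invoked 8, takes VC(#4)=(2, 0, 0), VC(#6)=(0, 2, 0) under max, adds 1 for P0 → (3, 2, 0)
#10, invoked 18, takes VC(#9)=(0, 3, 2) under max, adds 1 for P2 → (0, 3, 3)
#11, invoked 20, takes VC(#10)=(0, 3, 3) under max, adds 1 for P2 → (0, 3, 4)
#12, invoked 23, takes VC(#11)=(0, 3, 4) under max, adds 1 for P2 → (0, 3, 5)
target: VC(#11) = (0, 3, 4)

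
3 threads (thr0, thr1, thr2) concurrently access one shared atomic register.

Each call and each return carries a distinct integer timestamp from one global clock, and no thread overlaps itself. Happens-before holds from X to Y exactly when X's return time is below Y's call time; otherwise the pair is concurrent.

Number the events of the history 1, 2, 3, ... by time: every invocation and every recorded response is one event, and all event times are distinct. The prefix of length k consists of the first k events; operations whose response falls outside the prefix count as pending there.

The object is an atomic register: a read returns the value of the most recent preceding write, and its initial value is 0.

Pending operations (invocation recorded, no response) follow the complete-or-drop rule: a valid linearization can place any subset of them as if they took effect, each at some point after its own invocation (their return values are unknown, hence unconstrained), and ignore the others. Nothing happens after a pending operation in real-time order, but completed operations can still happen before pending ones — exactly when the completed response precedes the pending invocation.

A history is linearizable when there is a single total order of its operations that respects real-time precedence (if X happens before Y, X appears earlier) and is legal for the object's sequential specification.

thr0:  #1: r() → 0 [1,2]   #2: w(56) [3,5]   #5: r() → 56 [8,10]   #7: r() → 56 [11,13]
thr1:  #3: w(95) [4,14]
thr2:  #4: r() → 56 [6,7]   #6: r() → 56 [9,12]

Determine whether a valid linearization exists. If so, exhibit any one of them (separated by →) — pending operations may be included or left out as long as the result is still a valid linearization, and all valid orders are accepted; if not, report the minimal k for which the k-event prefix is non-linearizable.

1. #1 r() → 0, leaving value 0
2. #2 w(56), leaving value 56
3. #4 r() → 56, leaving value 56
4. #5 r() → 56, leaving value 56
5. #6 r() → 56, leaving value 56
6. #7 r() → 56, leaving value 56
7. #3 w(95), leaving value 95

linearizable — witness: #1 → #2 → #4 → #5 → #6 → #7 → #3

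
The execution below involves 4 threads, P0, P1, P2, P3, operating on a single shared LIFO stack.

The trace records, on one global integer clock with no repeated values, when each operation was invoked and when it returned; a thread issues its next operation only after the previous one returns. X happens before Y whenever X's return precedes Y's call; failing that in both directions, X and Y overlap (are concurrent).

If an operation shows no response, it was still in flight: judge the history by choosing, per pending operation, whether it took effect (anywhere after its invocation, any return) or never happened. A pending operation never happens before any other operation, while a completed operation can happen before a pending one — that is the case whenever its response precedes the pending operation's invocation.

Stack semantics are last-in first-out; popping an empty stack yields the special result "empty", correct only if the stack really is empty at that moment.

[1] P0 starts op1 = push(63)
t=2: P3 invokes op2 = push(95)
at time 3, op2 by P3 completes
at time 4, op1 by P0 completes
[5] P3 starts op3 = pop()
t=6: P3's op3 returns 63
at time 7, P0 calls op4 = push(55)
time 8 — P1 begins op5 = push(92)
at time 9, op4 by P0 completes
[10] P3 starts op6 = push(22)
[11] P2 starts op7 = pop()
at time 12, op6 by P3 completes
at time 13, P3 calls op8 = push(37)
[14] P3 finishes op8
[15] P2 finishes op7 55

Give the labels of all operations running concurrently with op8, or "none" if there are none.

op8 spans [13,14]: anything still running between times 13 and 14 counts as concurrent
op1 [1,4]: before
op2 [2,3]: before
op3 [5,6]: before
op4 [7,9]: before
op5 [8,…): concurrent
op6 [10,12]: before
op7 [11,15]: concurrent

op5, op7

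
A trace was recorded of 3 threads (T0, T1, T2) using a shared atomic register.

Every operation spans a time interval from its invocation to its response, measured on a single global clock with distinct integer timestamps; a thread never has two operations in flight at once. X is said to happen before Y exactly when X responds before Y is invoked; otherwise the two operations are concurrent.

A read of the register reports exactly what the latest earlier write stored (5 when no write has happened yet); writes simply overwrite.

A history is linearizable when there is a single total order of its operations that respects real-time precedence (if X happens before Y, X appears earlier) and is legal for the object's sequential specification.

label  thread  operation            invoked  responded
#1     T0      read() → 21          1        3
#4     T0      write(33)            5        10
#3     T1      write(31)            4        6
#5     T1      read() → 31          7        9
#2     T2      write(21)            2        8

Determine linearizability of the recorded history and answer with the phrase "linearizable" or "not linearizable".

witness order: #2, #1, #3, #5, #4
after step 1 (#2 write(21)): value 21
after step 2 (#1 read() → 21): value 21
after step 3 (#3 write(31)): value 31
after step 4 (#5 read() → 31): value 31
after step 5 (#4 write(33)): value 33

linearizable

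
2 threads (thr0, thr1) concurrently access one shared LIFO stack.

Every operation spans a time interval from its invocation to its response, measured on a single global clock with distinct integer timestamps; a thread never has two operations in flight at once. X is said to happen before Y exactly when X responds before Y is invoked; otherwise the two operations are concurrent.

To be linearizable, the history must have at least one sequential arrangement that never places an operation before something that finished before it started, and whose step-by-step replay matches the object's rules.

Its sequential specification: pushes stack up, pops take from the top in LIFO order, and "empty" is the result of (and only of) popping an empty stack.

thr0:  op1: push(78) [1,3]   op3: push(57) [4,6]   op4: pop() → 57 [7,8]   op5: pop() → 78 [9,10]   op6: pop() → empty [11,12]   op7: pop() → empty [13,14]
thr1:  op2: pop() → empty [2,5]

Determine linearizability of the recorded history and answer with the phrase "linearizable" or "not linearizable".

linearizable

witness order: op2, op1, op3, op4, op5, op6, op7
step 1: op2 pop() → empty — stack <>
step 2: op1 push(78) — stack <78>
step 3: op3 push(57) — stack <78,57>
step 4: op4 pop() → 57 — stack <78>
step 5: op5 pop() → 78 — stack <>
step 6: op6 pop() → empty — stack <>
step 7: op7 pop() → empty — stack <>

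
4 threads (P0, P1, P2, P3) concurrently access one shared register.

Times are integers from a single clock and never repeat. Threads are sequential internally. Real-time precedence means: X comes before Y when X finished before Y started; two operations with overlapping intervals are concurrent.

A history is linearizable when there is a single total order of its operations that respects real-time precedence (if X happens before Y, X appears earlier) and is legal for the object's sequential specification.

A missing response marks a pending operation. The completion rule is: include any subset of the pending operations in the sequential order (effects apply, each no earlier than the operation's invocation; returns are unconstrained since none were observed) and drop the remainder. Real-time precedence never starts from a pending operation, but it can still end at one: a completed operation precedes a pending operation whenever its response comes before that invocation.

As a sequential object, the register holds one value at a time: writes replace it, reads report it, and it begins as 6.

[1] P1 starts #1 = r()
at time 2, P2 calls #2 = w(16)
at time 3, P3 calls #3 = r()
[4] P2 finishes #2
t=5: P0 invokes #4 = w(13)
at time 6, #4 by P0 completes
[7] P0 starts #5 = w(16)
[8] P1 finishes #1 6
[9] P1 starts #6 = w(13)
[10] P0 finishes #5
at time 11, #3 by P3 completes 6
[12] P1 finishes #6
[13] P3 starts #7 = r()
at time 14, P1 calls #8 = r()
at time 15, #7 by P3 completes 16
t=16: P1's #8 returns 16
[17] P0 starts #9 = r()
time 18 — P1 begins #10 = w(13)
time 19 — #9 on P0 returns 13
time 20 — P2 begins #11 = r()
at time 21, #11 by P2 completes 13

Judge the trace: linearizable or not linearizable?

a witness: #1, #3, #2, #4, #6, #5, #7, #8, #10, #9, #11
1. #1 r() → 6, leaving value 6
2. #3 r() → 6, leaving value 6
3. #2 w(16), leaving value 16
4. #4 w(13), leaving value 13
5. #6 w(13), leaving value 13
6. #5 w(16), leaving value 16
7. #7 r() → 16, leaving value 16
8. #8 r() → 16, leaving value 16
9. #10 w(13) (pending, included), leaving value 13
10. #9 r() → 13, leaving value 13
11. #11 r() → 13, leaving value 13

linearizable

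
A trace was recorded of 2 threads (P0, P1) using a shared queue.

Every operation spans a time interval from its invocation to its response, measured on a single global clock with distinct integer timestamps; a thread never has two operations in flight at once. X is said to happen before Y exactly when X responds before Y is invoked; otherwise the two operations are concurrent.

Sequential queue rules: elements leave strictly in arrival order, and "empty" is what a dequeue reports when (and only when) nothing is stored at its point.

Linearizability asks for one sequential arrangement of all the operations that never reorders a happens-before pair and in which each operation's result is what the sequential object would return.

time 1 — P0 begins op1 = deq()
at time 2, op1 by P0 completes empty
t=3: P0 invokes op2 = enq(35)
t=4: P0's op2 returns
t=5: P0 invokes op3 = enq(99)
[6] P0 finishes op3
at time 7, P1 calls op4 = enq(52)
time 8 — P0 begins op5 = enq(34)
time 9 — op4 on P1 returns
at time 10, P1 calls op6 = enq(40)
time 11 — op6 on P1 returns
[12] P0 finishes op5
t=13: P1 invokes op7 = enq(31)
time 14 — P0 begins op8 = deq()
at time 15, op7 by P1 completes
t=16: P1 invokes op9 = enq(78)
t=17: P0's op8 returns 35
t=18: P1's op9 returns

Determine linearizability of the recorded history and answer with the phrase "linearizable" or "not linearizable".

witness order: op1, op2, op3, op4, op5, op6, op7, op8, op9
after step 1 (op1 deq() → empty): queue <>
after step 2 (op2 enq(35)): queue <35>
after step 3 (op3 enq(99)): queue <35,99>
after step 4 (op4 enq(52)): queue <35,99,52>
after step 5 (op5 enq(34)): queue <35,99,52,34>
after step 6 (op6 enq(40)): queue <35,99,52,34,40>
after step 7 (op7 enq(31)): queue <35,99,52,34,40,31>
after step 8 (op8 deq() → 35): queue <99,52,34,40,31>
after step 9 (op9 enq(78)): queue <99,52,34,40,31,78>

linearizable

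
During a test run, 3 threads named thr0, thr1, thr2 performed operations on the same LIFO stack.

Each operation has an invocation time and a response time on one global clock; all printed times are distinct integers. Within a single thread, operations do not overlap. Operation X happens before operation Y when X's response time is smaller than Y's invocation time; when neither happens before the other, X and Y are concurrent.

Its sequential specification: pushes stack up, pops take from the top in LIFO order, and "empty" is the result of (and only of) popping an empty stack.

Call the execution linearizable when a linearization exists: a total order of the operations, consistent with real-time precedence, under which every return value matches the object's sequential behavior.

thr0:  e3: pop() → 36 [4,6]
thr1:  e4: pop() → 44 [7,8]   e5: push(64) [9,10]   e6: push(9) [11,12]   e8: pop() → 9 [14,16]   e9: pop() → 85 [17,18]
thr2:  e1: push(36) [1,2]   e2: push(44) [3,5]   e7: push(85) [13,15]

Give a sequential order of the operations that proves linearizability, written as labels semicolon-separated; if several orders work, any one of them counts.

e1; e3; e2; e4; e5; e6; e8; e7; e9

after step 1 (e1 push(36)): stack <36>
after step 2 (e3 pop() → 36): stack <>
after step 3 (e2 push(44)): stack <44>
after step 4 (e4 pop() → 44): stack <>
after step 5 (e5 push(64)): stack <64>
after step 6 (e6 push(9)): stack <64,9>
after step 7 (e8 pop() → 9): stack <64>
after step 8 (e7 push(85)): stack <64,85>
after step 9 (e9 pop() → 85): stack <64>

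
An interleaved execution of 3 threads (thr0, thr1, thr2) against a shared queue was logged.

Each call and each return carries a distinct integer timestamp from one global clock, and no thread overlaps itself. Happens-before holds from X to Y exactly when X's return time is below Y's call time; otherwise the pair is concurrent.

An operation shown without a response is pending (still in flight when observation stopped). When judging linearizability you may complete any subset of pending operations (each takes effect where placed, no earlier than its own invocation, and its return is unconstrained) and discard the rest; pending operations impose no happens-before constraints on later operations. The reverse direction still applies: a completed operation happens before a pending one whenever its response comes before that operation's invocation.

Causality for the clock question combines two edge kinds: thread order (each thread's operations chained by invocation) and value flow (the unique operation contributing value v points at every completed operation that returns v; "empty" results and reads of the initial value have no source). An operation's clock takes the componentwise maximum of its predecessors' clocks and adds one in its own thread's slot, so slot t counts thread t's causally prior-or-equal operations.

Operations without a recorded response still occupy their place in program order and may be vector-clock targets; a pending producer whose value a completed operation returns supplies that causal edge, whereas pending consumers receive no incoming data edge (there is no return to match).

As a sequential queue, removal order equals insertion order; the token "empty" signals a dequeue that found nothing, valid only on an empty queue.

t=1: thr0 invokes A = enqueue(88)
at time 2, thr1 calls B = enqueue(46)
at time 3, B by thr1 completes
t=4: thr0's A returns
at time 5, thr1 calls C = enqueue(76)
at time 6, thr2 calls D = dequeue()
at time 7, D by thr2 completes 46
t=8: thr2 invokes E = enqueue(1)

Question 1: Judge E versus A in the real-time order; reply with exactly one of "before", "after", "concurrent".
after

E spans [8,…), A spans [1,4]
resp(A)=4 < inv(E)=8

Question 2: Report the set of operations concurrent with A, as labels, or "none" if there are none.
B

A spans [1,4]: anything still running between times 1 and 4 counts as concurrent
B [2,3]: concurrent
C [5,…): after
D [6,7]: after
E [8,…): after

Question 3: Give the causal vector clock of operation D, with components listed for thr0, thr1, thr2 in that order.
(0, 1, 1)

VC(B, invoked at 2): no causal predecessors; +1 on thr1 → (0, 1, 0)
VC(A, invoked at 1): no causal predecessors; +1 on thr0 → (1, 0, 0)
from VC(B)=(0, 1, 0), D (invoked 6) maxes components and bumps thr2 → (0, 1, 1)
from VC(B)=(0, 1, 0), C (invoked 5) maxes components and bumps thr1 → (0, 2, 0)
from VC(D)=(0, 1, 1), E (invoked 8) maxes components and bumps thr2 → (0, 1, 2)
target: VC(D) = (0, 1, 1)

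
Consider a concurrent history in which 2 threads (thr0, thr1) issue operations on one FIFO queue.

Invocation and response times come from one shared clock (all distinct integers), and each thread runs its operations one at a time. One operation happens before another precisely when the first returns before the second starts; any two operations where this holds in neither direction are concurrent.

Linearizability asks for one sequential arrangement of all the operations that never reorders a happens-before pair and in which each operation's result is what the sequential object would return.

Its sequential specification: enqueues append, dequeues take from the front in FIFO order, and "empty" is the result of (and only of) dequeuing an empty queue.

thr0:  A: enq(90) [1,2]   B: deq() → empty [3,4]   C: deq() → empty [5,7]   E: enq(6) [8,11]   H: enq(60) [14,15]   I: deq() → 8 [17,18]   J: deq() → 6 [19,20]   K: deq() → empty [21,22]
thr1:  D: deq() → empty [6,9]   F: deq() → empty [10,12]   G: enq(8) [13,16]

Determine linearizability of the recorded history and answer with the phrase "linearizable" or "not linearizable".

already the first 4 events (up to B's response at time 4) admit no linearization; the first 3 still do
exhaustive check: the 2 completed FIFO queue ops admit one real-time order; illegal
one such order, A, B, breaks at step 2 where B deq() → empty is illegal

not linearizable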